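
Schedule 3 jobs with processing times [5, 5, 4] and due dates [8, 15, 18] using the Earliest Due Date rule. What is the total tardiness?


Sort by due date (EDD order): [(5, 8), (5, 15), (4, 18)]
Compute completion times and tardiness:
  Job 1: p=5, d=8, C=5, tardiness=max(0,5-8)=0
  Job 2: p=5, d=15, C=10, tardiness=max(0,10-15)=0
  Job 3: p=4, d=18, C=14, tardiness=max(0,14-18)=0
Total tardiness = 0

0


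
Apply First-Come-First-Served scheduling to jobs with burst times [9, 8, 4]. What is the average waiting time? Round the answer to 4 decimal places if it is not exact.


FCFS order (as given): [9, 8, 4]
Waiting times:
  Job 1: wait = 0
  Job 2: wait = 9
  Job 3: wait = 17
Sum of waiting times = 26
Average waiting time = 26/3 = 8.6667

8.6667


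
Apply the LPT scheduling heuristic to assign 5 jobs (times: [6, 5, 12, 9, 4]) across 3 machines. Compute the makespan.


Sort jobs in decreasing order (LPT): [12, 9, 6, 5, 4]
Assign each job to the least loaded machine:
  Machine 1: jobs [12], load = 12
  Machine 2: jobs [9, 4], load = 13
  Machine 3: jobs [6, 5], load = 11
Makespan = max load = 13

13


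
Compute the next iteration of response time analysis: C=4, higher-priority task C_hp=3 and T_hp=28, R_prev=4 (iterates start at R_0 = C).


R_next = C + ceil(R_prev / T_hp) * C_hp
ceil(4 / 28) = ceil(0.1429) = 1
Interference = 1 * 3 = 3
R_next = 4 + 3 = 7

7


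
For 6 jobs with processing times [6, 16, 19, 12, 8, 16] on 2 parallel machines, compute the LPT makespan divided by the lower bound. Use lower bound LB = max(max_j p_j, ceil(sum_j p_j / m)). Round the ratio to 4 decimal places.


LPT order: [19, 16, 16, 12, 8, 6]
Machine loads after assignment: [39, 38]
LPT makespan = 39
Lower bound = max(max_job, ceil(total/2)) = max(19, 39) = 39
Ratio = 39 / 39 = 1.0

1.0


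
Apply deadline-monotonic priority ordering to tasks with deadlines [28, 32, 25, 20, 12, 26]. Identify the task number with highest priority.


Sort tasks by relative deadline (ascending):
  Task 5: deadline = 12
  Task 4: deadline = 20
  Task 3: deadline = 25
  Task 6: deadline = 26
  Task 1: deadline = 28
  Task 2: deadline = 32
Priority order (highest first): [5, 4, 3, 6, 1, 2]
Highest priority task = 5

5


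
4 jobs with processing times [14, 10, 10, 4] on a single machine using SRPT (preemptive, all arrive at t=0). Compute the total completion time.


Since all jobs arrive at t=0, SRPT equals SPT ordering.
SPT order: [4, 10, 10, 14]
Completion times:
  Job 1: p=4, C=4
  Job 2: p=10, C=14
  Job 3: p=10, C=24
  Job 4: p=14, C=38
Total completion time = 4 + 14 + 24 + 38 = 80

80


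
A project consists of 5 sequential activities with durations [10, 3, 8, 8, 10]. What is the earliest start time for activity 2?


Activity 2 starts after activities 1 through 1 complete.
Predecessor durations: [10]
ES = 10 = 10

10


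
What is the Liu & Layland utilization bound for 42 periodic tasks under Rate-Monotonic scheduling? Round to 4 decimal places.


Compute 2^(1/42) = 1.0166404394
Subtract 1: 1.0166404394 - 1 = 0.0166404394
Multiply by n: 42 * 0.0166404394 = 0.6988984548
Round to 4 dp: 0.6989

0.6989


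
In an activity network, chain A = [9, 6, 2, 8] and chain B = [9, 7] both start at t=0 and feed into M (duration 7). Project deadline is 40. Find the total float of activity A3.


Forward pass: ES(A3) = sum of predecessors on chain A = 15
EF = ES + duration = 15 + 2 = 17
Backward pass: LF(M) = deadline = 40; LS(M) = 40 - 7 = 33
LF(A3) = LS(M) - sum(successors on chain A) = 33 - 8 = 25
LS = LF - duration = 25 - 2 = 23
Total float = LS - ES = 23 - 15 = 8

8


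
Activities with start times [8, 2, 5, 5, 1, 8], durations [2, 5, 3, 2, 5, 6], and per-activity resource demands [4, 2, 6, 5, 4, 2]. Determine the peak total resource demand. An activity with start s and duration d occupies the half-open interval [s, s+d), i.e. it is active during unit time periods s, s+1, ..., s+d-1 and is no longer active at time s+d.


Each activity i is active on [start_i, start_i + duration_i).
Compute total resource usage per time slot:
  t=0: active resources = [], total = 0
  t=1: active resources = [4], total = 4
  t=2: active resources = [2, 4], total = 6
  t=3: active resources = [2, 4], total = 6
  t=4: active resources = [2, 4], total = 6
  t=5: active resources = [2, 6, 5, 4], total = 17
  t=6: active resources = [2, 6, 5], total = 13
  t=7: active resources = [6], total = 6
  t=8: active resources = [4, 2], total = 6
  t=9: active resources = [4, 2], total = 6
  t=10: active resources = [2], total = 2
  t=11: active resources = [2], total = 2
  t=12: active resources = [2], total = 2
  t=13: active resources = [2], total = 2
Peak resource demand = 17

17


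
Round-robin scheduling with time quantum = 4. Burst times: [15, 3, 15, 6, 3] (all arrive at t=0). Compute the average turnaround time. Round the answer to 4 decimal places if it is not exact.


Time quantum = 4
Execution trace:
  J1 runs 4 units, time = 4
  J2 runs 3 units, time = 7
  J3 runs 4 units, time = 11
  J4 runs 4 units, time = 15
  J5 runs 3 units, time = 18
  J1 runs 4 units, time = 22
  J3 runs 4 units, time = 26
  J4 runs 2 units, time = 28
  J1 runs 4 units, time = 32
  J3 runs 4 units, time = 36
  J1 runs 3 units, time = 39
  J3 runs 3 units, time = 42
Finish times: [39, 7, 42, 28, 18]
Average turnaround = 134/5 = 26.8

26.8


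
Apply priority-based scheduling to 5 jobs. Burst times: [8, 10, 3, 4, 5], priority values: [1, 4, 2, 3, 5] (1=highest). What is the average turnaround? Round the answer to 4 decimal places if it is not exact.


Sort by priority (ascending = highest first):
Order: [(1, 8), (2, 3), (3, 4), (4, 10), (5, 5)]
Completion times:
  Priority 1, burst=8, C=8
  Priority 2, burst=3, C=11
  Priority 3, burst=4, C=15
  Priority 4, burst=10, C=25
  Priority 5, burst=5, C=30
Average turnaround = 89/5 = 17.8

17.8


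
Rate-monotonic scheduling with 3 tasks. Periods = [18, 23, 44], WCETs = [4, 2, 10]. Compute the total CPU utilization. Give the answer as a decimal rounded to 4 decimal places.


Compute individual utilizations (exact fractions):
  Task 1: C/T = 4/18 = 2/9 (approx. 0.2222)
  Task 2: C/T = 2/23 (approx. 0.087)
  Task 3: C/T = 10/44 = 5/22 (approx. 0.2273)
Total utilization U = 2/9 + 2/23 + 5/22 = 2443/4554
Rounded to 4 decimal places: U = 0.5365
RM (Liu & Layland) bound for 3 tasks = 0.779763; compare with U = 2443/4554 (approx. 0.536451)
U <= bound, so schedulable by RM sufficient condition.

0.5365


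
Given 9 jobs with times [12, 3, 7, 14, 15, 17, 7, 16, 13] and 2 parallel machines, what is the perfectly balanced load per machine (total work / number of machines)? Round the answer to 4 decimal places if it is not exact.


Total processing time = 12 + 3 + 7 + 14 + 15 + 17 + 7 + 16 + 13 = 104
Number of machines = 2
Ideal balanced load = 104 / 2 = 52.0

52.0


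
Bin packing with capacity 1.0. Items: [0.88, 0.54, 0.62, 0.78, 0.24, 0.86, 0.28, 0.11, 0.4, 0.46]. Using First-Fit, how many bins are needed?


Place items sequentially using First-Fit:
  Item 0.88 -> new Bin 1
  Item 0.54 -> new Bin 2
  Item 0.62 -> new Bin 3
  Item 0.78 -> new Bin 4
  Item 0.24 -> Bin 2 (now 0.78)
  Item 0.86 -> new Bin 5
  Item 0.28 -> Bin 3 (now 0.9)
  Item 0.11 -> Bin 1 (now 0.99)
  Item 0.4 -> new Bin 6
  Item 0.46 -> Bin 6 (now 0.86)
Total bins used = 6

6


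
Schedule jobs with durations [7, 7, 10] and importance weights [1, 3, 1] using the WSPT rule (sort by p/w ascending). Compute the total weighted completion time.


Compute p/w ratios and sort ascending (WSPT): [(7, 3), (7, 1), (10, 1)]
Compute weighted completion times:
  Job (p=7,w=3): C=7, w*C=3*7=21
  Job (p=7,w=1): C=14, w*C=1*14=14
  Job (p=10,w=1): C=24, w*C=1*24=24
Total weighted completion time = 59

59


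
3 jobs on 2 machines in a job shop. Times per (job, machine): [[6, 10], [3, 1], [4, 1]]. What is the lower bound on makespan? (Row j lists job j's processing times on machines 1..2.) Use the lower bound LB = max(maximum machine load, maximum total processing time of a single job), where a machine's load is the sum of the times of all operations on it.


Machine loads:
  Machine 1: 6 + 3 + 4 = 13
  Machine 2: 10 + 1 + 1 = 12
Max machine load = 13
Job totals:
  Job 1: 16
  Job 2: 4
  Job 3: 5
Max job total = 16
Lower bound = max(13, 16) = 16

16


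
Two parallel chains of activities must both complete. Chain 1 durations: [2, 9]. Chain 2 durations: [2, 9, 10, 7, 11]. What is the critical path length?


Path A total = 2 + 9 = 11
Path B total = 2 + 9 + 10 + 7 + 11 = 39
Critical path = longest path = max(11, 39) = 39

39


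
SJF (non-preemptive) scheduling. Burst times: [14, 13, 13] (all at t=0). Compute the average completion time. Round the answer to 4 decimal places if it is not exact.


SJF order (ascending): [13, 13, 14]
Completion times:
  Job 1: burst=13, C=13
  Job 2: burst=13, C=26
  Job 3: burst=14, C=40
Average completion = 79/3 = 26.3333

26.3333


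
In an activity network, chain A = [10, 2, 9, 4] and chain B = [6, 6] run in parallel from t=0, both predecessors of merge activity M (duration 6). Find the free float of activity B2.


ES(B2) = sum of predecessors on chain B = 6
EF(B2) = ES + duration = 6 + 6 = 12
Successor of B2 is M. ES(M) = max(sum(A), sum(B)) = max(25, 12) = 25
Free float = ES(successor) - EF(current) = 25 - 12 = 13

13


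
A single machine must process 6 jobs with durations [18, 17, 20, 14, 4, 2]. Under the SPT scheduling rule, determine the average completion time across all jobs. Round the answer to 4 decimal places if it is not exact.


Sort jobs by processing time (SPT order): [2, 4, 14, 17, 18, 20]
Compute completion times sequentially:
  Job 1: processing = 2, completes at 2
  Job 2: processing = 4, completes at 6
  Job 3: processing = 14, completes at 20
  Job 4: processing = 17, completes at 37
  Job 5: processing = 18, completes at 55
  Job 6: processing = 20, completes at 75
Sum of completion times = 195
Average completion time = 195/6 = 32.5

32.5


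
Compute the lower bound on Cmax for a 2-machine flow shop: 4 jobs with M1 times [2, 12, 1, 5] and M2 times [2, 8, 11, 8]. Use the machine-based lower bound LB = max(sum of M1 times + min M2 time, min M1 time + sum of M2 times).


LB1 = sum(M1 times) + min(M2 times) = 20 + 2 = 22
LB2 = min(M1 times) + sum(M2 times) = 1 + 29 = 30
Lower bound = max(LB1, LB2) = max(22, 30) = 30

30


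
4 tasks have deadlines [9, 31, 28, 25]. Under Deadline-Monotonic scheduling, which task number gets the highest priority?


Sort tasks by relative deadline (ascending):
  Task 1: deadline = 9
  Task 4: deadline = 25
  Task 3: deadline = 28
  Task 2: deadline = 31
Priority order (highest first): [1, 4, 3, 2]
Highest priority task = 1

1


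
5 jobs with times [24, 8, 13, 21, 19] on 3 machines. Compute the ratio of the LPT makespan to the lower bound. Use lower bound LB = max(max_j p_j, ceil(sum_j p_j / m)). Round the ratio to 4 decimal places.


LPT order: [24, 21, 19, 13, 8]
Machine loads after assignment: [24, 29, 32]
LPT makespan = 32
Lower bound = max(max_job, ceil(total/3)) = max(24, 29) = 29
Ratio = 32 / 29 = 1.1034

1.1034


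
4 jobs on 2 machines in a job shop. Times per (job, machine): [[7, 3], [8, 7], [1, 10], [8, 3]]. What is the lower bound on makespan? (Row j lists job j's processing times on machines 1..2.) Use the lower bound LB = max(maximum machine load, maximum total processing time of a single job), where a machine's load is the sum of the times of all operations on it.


Machine loads:
  Machine 1: 7 + 8 + 1 + 8 = 24
  Machine 2: 3 + 7 + 10 + 3 = 23
Max machine load = 24
Job totals:
  Job 1: 10
  Job 2: 15
  Job 3: 11
  Job 4: 11
Max job total = 15
Lower bound = max(24, 15) = 24

24


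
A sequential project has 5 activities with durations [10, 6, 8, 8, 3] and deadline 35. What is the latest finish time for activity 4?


LF(activity 4) = deadline - sum of successor durations
Successors: activities 5 through 5 with durations [3]
Sum of successor durations = 3
LF = 35 - 3 = 32

32


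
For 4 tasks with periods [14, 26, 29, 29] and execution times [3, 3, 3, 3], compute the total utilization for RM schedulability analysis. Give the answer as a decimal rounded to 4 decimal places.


Compute individual utilizations (exact fractions):
  Task 1: C/T = 3/14 (approx. 0.2143)
  Task 2: C/T = 3/26 (approx. 0.1154)
  Task 3: C/T = 3/29 (approx. 0.1034)
  Task 4: C/T = 3/29 (approx. 0.1034)
Total utilization U = 3/14 + 3/26 + 3/29 + 3/29 = 1416/2639
Rounded to 4 decimal places: U = 0.5366
RM (Liu & Layland) bound for 4 tasks = 0.756828; compare with U = 1416/2639 (approx. 0.536567)
U <= bound, so schedulable by RM sufficient condition.

0.5366


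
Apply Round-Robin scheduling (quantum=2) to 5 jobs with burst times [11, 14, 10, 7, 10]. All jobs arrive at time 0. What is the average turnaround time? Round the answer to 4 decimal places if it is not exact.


Time quantum = 2
Execution trace:
  J1 runs 2 units, time = 2
  J2 runs 2 units, time = 4
  J3 runs 2 units, time = 6
  J4 runs 2 units, time = 8
  J5 runs 2 units, time = 10
  J1 runs 2 units, time = 12
  J2 runs 2 units, time = 14
  J3 runs 2 units, time = 16
  J4 runs 2 units, time = 18
  J5 runs 2 units, time = 20
  J1 runs 2 units, time = 22
  J2 runs 2 units, time = 24
  J3 runs 2 units, time = 26
  J4 runs 2 units, time = 28
  J5 runs 2 units, time = 30
  J1 runs 2 units, time = 32
  J2 runs 2 units, time = 34
  J3 runs 2 units, time = 36
  J4 runs 1 units, time = 37
  J5 runs 2 units, time = 39
  J1 runs 2 units, time = 41
  J2 runs 2 units, time = 43
  J3 runs 2 units, time = 45
  J5 runs 2 units, time = 47
  J1 runs 1 units, time = 48
  J2 runs 2 units, time = 50
  J2 runs 2 units, time = 52
Finish times: [48, 52, 45, 37, 47]
Average turnaround = 229/5 = 45.8

45.8


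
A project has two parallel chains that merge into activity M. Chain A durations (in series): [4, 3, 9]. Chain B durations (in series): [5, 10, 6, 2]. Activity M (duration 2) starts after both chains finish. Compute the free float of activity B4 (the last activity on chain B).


ES(B4) = sum of predecessors on chain B = 21
EF(B4) = ES + duration = 21 + 2 = 23
Successor of B4 is M. ES(M) = max(sum(A), sum(B)) = max(16, 23) = 23
Free float = ES(successor) - EF(current) = 23 - 23 = 0

0


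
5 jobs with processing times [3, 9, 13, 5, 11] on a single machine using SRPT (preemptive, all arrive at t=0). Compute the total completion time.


Since all jobs arrive at t=0, SRPT equals SPT ordering.
SPT order: [3, 5, 9, 11, 13]
Completion times:
  Job 1: p=3, C=3
  Job 2: p=5, C=8
  Job 3: p=9, C=17
  Job 4: p=11, C=28
  Job 5: p=13, C=41
Total completion time = 3 + 8 + 17 + 28 + 41 = 97

97


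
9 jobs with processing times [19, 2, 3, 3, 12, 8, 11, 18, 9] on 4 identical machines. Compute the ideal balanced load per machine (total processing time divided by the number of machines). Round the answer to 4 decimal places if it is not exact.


Total processing time = 19 + 2 + 3 + 3 + 12 + 8 + 11 + 18 + 9 = 85
Number of machines = 4
Ideal balanced load = 85 / 4 = 21.25

21.25


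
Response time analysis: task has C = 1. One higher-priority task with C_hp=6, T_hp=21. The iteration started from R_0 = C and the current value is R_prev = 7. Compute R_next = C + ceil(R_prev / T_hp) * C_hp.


R_next = C + ceil(R_prev / T_hp) * C_hp
ceil(7 / 21) = ceil(0.3333) = 1
Interference = 1 * 6 = 6
R_next = 1 + 6 = 7
R_next = R_prev, so the iteration has converged (response time = 7).

7


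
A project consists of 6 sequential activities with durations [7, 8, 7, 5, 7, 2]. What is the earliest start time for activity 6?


Activity 6 starts after activities 1 through 5 complete.
Predecessor durations: [7, 8, 7, 5, 7]
ES = 7 + 8 + 7 + 5 + 7 = 34

34


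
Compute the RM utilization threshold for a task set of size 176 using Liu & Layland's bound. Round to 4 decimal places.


Compute 2^(1/176) = 1.0039461017
Subtract 1: 1.0039461017 - 1 = 0.0039461017
Multiply by n: 176 * 0.0039461017 = 0.6945138992
Round to 4 dp: 0.6945

0.6945


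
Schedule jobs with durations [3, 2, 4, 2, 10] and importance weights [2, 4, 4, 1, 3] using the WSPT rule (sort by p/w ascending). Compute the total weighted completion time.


Compute p/w ratios and sort ascending (WSPT): [(2, 4), (4, 4), (3, 2), (2, 1), (10, 3)]
Compute weighted completion times:
  Job (p=2,w=4): C=2, w*C=4*2=8
  Job (p=4,w=4): C=6, w*C=4*6=24
  Job (p=3,w=2): C=9, w*C=2*9=18
  Job (p=2,w=1): C=11, w*C=1*11=11
  Job (p=10,w=3): C=21, w*C=3*21=63
Total weighted completion time = 124

124


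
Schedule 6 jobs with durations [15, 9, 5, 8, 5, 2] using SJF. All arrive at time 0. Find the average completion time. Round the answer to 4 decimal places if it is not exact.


SJF order (ascending): [2, 5, 5, 8, 9, 15]
Completion times:
  Job 1: burst=2, C=2
  Job 2: burst=5, C=7
  Job 3: burst=5, C=12
  Job 4: burst=8, C=20
  Job 5: burst=9, C=29
  Job 6: burst=15, C=44
Average completion = 114/6 = 19.0

19.0


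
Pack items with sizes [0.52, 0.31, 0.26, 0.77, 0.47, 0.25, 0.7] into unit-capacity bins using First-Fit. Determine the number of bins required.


Place items sequentially using First-Fit:
  Item 0.52 -> new Bin 1
  Item 0.31 -> Bin 1 (now 0.83)
  Item 0.26 -> new Bin 2
  Item 0.77 -> new Bin 3
  Item 0.47 -> Bin 2 (now 0.73)
  Item 0.25 -> Bin 2 (now 0.98)
  Item 0.7 -> new Bin 4
Total bins used = 4

4


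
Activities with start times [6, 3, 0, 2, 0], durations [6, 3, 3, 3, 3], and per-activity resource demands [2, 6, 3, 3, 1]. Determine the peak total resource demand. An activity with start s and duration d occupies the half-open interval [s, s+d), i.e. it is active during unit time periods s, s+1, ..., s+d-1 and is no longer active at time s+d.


Each activity i is active on [start_i, start_i + duration_i).
Compute total resource usage per time slot:
  t=0: active resources = [3, 1], total = 4
  t=1: active resources = [3, 1], total = 4
  t=2: active resources = [3, 3, 1], total = 7
  t=3: active resources = [6, 3], total = 9
  t=4: active resources = [6, 3], total = 9
  t=5: active resources = [6], total = 6
  t=6: active resources = [2], total = 2
  t=7: active resources = [2], total = 2
  t=8: active resources = [2], total = 2
  t=9: active resources = [2], total = 2
  t=10: active resources = [2], total = 2
  t=11: active resources = [2], total = 2
Peak resource demand = 9

9


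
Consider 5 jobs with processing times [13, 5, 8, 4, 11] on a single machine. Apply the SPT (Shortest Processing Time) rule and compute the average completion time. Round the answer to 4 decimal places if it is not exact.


Sort jobs by processing time (SPT order): [4, 5, 8, 11, 13]
Compute completion times sequentially:
  Job 1: processing = 4, completes at 4
  Job 2: processing = 5, completes at 9
  Job 3: processing = 8, completes at 17
  Job 4: processing = 11, completes at 28
  Job 5: processing = 13, completes at 41
Sum of completion times = 99
Average completion time = 99/5 = 19.8

19.8


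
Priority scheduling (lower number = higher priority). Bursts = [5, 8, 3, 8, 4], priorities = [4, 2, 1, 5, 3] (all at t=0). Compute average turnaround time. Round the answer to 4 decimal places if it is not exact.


Sort by priority (ascending = highest first):
Order: [(1, 3), (2, 8), (3, 4), (4, 5), (5, 8)]
Completion times:
  Priority 1, burst=3, C=3
  Priority 2, burst=8, C=11
  Priority 3, burst=4, C=15
  Priority 4, burst=5, C=20
  Priority 5, burst=8, C=28
Average turnaround = 77/5 = 15.4

15.4


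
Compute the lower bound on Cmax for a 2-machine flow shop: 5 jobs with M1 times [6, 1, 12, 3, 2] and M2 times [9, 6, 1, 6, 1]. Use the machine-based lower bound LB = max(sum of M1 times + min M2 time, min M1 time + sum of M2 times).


LB1 = sum(M1 times) + min(M2 times) = 24 + 1 = 25
LB2 = min(M1 times) + sum(M2 times) = 1 + 23 = 24
Lower bound = max(LB1, LB2) = max(25, 24) = 25

25


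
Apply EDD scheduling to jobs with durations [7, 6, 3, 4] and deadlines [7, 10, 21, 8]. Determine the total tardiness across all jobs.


Sort by due date (EDD order): [(7, 7), (4, 8), (6, 10), (3, 21)]
Compute completion times and tardiness:
  Job 1: p=7, d=7, C=7, tardiness=max(0,7-7)=0
  Job 2: p=4, d=8, C=11, tardiness=max(0,11-8)=3
  Job 3: p=6, d=10, C=17, tardiness=max(0,17-10)=7
  Job 4: p=3, d=21, C=20, tardiness=max(0,20-21)=0
Total tardiness = 10

10


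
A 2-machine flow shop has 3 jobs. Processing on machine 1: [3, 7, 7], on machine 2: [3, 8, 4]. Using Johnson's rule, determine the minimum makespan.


Apply Johnson's rule:
  Group 1 (a <= b): [(1, 3, 3), (2, 7, 8)]
  Group 2 (a > b): [(3, 7, 4)]
Optimal job order: [1, 2, 3]
Schedule:
  Job 1: M1 done at 3, M2 done at 6
  Job 2: M1 done at 10, M2 done at 18
  Job 3: M1 done at 17, M2 done at 22
Makespan = 22

22


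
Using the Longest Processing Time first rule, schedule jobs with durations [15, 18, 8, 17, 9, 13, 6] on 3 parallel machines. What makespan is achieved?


Sort jobs in decreasing order (LPT): [18, 17, 15, 13, 9, 8, 6]
Assign each job to the least loaded machine:
  Machine 1: jobs [18, 8, 6], load = 32
  Machine 2: jobs [17, 9], load = 26
  Machine 3: jobs [15, 13], load = 28
Makespan = max load = 32

32


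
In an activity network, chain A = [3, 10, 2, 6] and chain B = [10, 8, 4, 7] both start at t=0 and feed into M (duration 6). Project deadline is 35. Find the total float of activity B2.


Forward pass: ES(B2) = sum of predecessors on chain B = 10
EF = ES + duration = 10 + 8 = 18
Backward pass: LF(M) = deadline = 35; LS(M) = 35 - 6 = 29
LF(B2) = LS(M) - sum(successors on chain B) = 29 - 11 = 18
LS = LF - duration = 18 - 8 = 10
Total float = LS - ES = 10 - 10 = 0

0


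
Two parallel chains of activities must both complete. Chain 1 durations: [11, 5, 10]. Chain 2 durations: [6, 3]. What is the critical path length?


Path A total = 11 + 5 + 10 = 26
Path B total = 6 + 3 = 9
Critical path = longest path = max(26, 9) = 26

26


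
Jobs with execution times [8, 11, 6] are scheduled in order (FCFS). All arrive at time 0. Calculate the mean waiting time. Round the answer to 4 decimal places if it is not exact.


FCFS order (as given): [8, 11, 6]
Waiting times:
  Job 1: wait = 0
  Job 2: wait = 8
  Job 3: wait = 19
Sum of waiting times = 27
Average waiting time = 27/3 = 9.0

9.0


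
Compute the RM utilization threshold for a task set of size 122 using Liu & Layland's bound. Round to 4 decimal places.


Compute 2^(1/122) = 1.0056977048
Subtract 1: 1.0056977048 - 1 = 0.0056977048
Multiply by n: 122 * 0.0056977048 = 0.6951199856
Round to 4 dp: 0.6951

0.6951


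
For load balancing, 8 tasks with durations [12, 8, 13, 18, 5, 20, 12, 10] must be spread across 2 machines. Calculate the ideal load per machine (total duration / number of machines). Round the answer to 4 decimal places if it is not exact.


Total processing time = 12 + 8 + 13 + 18 + 5 + 20 + 12 + 10 = 98
Number of machines = 2
Ideal balanced load = 98 / 2 = 49.0

49.0


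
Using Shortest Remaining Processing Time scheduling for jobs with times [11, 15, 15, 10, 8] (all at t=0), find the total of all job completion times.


Since all jobs arrive at t=0, SRPT equals SPT ordering.
SPT order: [8, 10, 11, 15, 15]
Completion times:
  Job 1: p=8, C=8
  Job 2: p=10, C=18
  Job 3: p=11, C=29
  Job 4: p=15, C=44
  Job 5: p=15, C=59
Total completion time = 8 + 18 + 29 + 44 + 59 = 158

158


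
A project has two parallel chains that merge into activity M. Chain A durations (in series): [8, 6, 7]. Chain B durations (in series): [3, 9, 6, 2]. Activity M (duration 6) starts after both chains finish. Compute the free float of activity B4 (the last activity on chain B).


ES(B4) = sum of predecessors on chain B = 18
EF(B4) = ES + duration = 18 + 2 = 20
Successor of B4 is M. ES(M) = max(sum(A), sum(B)) = max(21, 20) = 21
Free float = ES(successor) - EF(current) = 21 - 20 = 1

1


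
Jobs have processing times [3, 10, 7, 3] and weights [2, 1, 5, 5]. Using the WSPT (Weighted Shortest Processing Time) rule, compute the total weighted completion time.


Compute p/w ratios and sort ascending (WSPT): [(3, 5), (7, 5), (3, 2), (10, 1)]
Compute weighted completion times:
  Job (p=3,w=5): C=3, w*C=5*3=15
  Job (p=7,w=5): C=10, w*C=5*10=50
  Job (p=3,w=2): C=13, w*C=2*13=26
  Job (p=10,w=1): C=23, w*C=1*23=23
Total weighted completion time = 114

114


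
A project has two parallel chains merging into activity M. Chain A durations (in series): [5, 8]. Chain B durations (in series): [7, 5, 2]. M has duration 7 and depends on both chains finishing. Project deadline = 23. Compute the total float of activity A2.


Forward pass: ES(A2) = sum of predecessors on chain A = 5
EF = ES + duration = 5 + 8 = 13
Backward pass: LF(M) = deadline = 23; LS(M) = 23 - 7 = 16
LF(A2) = LS(M) - sum(successors on chain A) = 16 - 0 = 16
LS = LF - duration = 16 - 8 = 8
Total float = LS - ES = 8 - 5 = 3

3


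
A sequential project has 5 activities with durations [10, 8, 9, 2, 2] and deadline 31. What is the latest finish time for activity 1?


LF(activity 1) = deadline - sum of successor durations
Successors: activities 2 through 5 with durations [8, 9, 2, 2]
Sum of successor durations = 21
LF = 31 - 21 = 10

10


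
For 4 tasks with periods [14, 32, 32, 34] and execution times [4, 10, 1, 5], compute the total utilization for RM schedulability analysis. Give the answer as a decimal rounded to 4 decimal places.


Compute individual utilizations (exact fractions):
  Task 1: C/T = 4/14 = 2/7 (approx. 0.2857)
  Task 2: C/T = 10/32 = 5/16 (approx. 0.3125)
  Task 3: C/T = 1/32 (approx. 0.0313)
  Task 4: C/T = 5/34 (approx. 0.1471)
Total utilization U = 2/7 + 5/16 + 1/32 + 5/34 = 2957/3808
Rounded to 4 decimal places: U = 0.7765
RM (Liu & Layland) bound for 4 tasks = 0.756828; compare with U = 2957/3808 (approx. 0.776523)
bound < U <= 1, so the RM sufficient condition is not met (inconclusive; an exact test such as response-time analysis is needed).

0.7765


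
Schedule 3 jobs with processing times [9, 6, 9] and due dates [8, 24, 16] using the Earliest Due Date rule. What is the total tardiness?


Sort by due date (EDD order): [(9, 8), (9, 16), (6, 24)]
Compute completion times and tardiness:
  Job 1: p=9, d=8, C=9, tardiness=max(0,9-8)=1
  Job 2: p=9, d=16, C=18, tardiness=max(0,18-16)=2
  Job 3: p=6, d=24, C=24, tardiness=max(0,24-24)=0
Total tardiness = 3

3


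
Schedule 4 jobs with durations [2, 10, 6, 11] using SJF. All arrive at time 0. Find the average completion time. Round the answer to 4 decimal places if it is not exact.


SJF order (ascending): [2, 6, 10, 11]
Completion times:
  Job 1: burst=2, C=2
  Job 2: burst=6, C=8
  Job 3: burst=10, C=18
  Job 4: burst=11, C=29
Average completion = 57/4 = 14.25

14.25


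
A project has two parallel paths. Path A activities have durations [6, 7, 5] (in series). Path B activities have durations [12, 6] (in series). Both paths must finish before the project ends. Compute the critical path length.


Path A total = 6 + 7 + 5 = 18
Path B total = 12 + 6 = 18
Critical path = longest path = max(18, 18) = 18

18


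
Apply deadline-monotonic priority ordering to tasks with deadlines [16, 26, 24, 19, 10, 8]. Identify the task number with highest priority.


Sort tasks by relative deadline (ascending):
  Task 6: deadline = 8
  Task 5: deadline = 10
  Task 1: deadline = 16
  Task 4: deadline = 19
  Task 3: deadline = 24
  Task 2: deadline = 26
Priority order (highest first): [6, 5, 1, 4, 3, 2]
Highest priority task = 6

6


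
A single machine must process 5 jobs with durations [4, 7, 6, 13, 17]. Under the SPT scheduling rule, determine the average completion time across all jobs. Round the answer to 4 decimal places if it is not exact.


Sort jobs by processing time (SPT order): [4, 6, 7, 13, 17]
Compute completion times sequentially:
  Job 1: processing = 4, completes at 4
  Job 2: processing = 6, completes at 10
  Job 3: processing = 7, completes at 17
  Job 4: processing = 13, completes at 30
  Job 5: processing = 17, completes at 47
Sum of completion times = 108
Average completion time = 108/5 = 21.6

21.6


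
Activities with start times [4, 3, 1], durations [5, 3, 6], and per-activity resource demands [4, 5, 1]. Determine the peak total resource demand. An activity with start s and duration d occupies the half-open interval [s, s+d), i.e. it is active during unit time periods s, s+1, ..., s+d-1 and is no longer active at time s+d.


Each activity i is active on [start_i, start_i + duration_i).
Compute total resource usage per time slot:
  t=0: active resources = [], total = 0
  t=1: active resources = [1], total = 1
  t=2: active resources = [1], total = 1
  t=3: active resources = [5, 1], total = 6
  t=4: active resources = [4, 5, 1], total = 10
  t=5: active resources = [4, 5, 1], total = 10
  t=6: active resources = [4, 1], total = 5
  t=7: active resources = [4], total = 4
  t=8: active resources = [4], total = 4
Peak resource demand = 10

10


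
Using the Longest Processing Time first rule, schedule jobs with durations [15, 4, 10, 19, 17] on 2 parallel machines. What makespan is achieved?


Sort jobs in decreasing order (LPT): [19, 17, 15, 10, 4]
Assign each job to the least loaded machine:
  Machine 1: jobs [19, 10, 4], load = 33
  Machine 2: jobs [17, 15], load = 32
Makespan = max load = 33

33


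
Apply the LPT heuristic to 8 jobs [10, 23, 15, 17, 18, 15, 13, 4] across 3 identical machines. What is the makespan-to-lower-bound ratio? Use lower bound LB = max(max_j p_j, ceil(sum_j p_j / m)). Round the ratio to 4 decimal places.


LPT order: [23, 18, 17, 15, 15, 13, 10, 4]
Machine loads after assignment: [36, 37, 42]
LPT makespan = 42
Lower bound = max(max_job, ceil(total/3)) = max(23, 39) = 39
Ratio = 42 / 39 = 1.0769

1.0769


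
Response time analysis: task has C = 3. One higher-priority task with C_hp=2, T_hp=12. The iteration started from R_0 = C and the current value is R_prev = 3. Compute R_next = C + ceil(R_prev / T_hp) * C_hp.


R_next = C + ceil(R_prev / T_hp) * C_hp
ceil(3 / 12) = ceil(0.25) = 1
Interference = 1 * 2 = 2
R_next = 3 + 2 = 5

5


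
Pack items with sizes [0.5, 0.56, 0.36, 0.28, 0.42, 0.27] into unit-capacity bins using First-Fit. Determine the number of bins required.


Place items sequentially using First-Fit:
  Item 0.5 -> new Bin 1
  Item 0.56 -> new Bin 2
  Item 0.36 -> Bin 1 (now 0.86)
  Item 0.28 -> Bin 2 (now 0.84)
  Item 0.42 -> new Bin 3
  Item 0.27 -> Bin 3 (now 0.69)
Total bins used = 3

3


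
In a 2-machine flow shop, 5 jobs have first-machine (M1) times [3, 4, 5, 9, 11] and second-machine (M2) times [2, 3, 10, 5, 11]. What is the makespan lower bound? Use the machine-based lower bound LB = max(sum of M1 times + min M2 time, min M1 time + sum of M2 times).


LB1 = sum(M1 times) + min(M2 times) = 32 + 2 = 34
LB2 = min(M1 times) + sum(M2 times) = 3 + 31 = 34
Lower bound = max(LB1, LB2) = max(34, 34) = 34

34


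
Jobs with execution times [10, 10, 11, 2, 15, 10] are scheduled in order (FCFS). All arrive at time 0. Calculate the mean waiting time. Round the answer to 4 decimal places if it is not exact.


FCFS order (as given): [10, 10, 11, 2, 15, 10]
Waiting times:
  Job 1: wait = 0
  Job 2: wait = 10
  Job 3: wait = 20
  Job 4: wait = 31
  Job 5: wait = 33
  Job 6: wait = 48
Sum of waiting times = 142
Average waiting time = 142/6 = 23.6667

23.6667


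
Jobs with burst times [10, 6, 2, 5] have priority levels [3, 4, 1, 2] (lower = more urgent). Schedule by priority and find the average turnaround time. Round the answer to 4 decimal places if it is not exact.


Sort by priority (ascending = highest first):
Order: [(1, 2), (2, 5), (3, 10), (4, 6)]
Completion times:
  Priority 1, burst=2, C=2
  Priority 2, burst=5, C=7
  Priority 3, burst=10, C=17
  Priority 4, burst=6, C=23
Average turnaround = 49/4 = 12.25

12.25


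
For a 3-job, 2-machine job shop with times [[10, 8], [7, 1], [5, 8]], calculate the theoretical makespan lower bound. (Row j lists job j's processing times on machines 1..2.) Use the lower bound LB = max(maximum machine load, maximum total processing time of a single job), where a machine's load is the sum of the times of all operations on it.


Machine loads:
  Machine 1: 10 + 7 + 5 = 22
  Machine 2: 8 + 1 + 8 = 17
Max machine load = 22
Job totals:
  Job 1: 18
  Job 2: 8
  Job 3: 13
Max job total = 18
Lower bound = max(22, 18) = 22

22


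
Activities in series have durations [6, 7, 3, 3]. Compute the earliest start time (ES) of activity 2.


Activity 2 starts after activities 1 through 1 complete.
Predecessor durations: [6]
ES = 6 = 6

6


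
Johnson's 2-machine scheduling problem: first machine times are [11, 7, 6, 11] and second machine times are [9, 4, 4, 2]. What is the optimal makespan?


Apply Johnson's rule:
  Group 1 (a <= b): []
  Group 2 (a > b): [(1, 11, 9), (2, 7, 4), (3, 6, 4), (4, 11, 2)]
Optimal job order: [1, 2, 3, 4]
Schedule:
  Job 1: M1 done at 11, M2 done at 20
  Job 2: M1 done at 18, M2 done at 24
  Job 3: M1 done at 24, M2 done at 28
  Job 4: M1 done at 35, M2 done at 37
Makespan = 37

37


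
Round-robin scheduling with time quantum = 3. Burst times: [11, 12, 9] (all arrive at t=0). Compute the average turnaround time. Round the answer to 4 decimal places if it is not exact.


Time quantum = 3
Execution trace:
  J1 runs 3 units, time = 3
  J2 runs 3 units, time = 6
  J3 runs 3 units, time = 9
  J1 runs 3 units, time = 12
  J2 runs 3 units, time = 15
  J3 runs 3 units, time = 18
  J1 runs 3 units, time = 21
  J2 runs 3 units, time = 24
  J3 runs 3 units, time = 27
  J1 runs 2 units, time = 29
  J2 runs 3 units, time = 32
Finish times: [29, 32, 27]
Average turnaround = 88/3 = 29.3333

29.3333


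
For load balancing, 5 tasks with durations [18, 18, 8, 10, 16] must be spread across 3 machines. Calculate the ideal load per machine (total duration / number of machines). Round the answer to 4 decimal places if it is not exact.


Total processing time = 18 + 18 + 8 + 10 + 16 = 70
Number of machines = 3
Ideal balanced load = 70 / 3 = 23.3333

23.3333


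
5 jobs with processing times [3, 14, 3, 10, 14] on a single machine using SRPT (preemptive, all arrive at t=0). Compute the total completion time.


Since all jobs arrive at t=0, SRPT equals SPT ordering.
SPT order: [3, 3, 10, 14, 14]
Completion times:
  Job 1: p=3, C=3
  Job 2: p=3, C=6
  Job 3: p=10, C=16
  Job 4: p=14, C=30
  Job 5: p=14, C=44
Total completion time = 3 + 6 + 16 + 30 + 44 = 99

99


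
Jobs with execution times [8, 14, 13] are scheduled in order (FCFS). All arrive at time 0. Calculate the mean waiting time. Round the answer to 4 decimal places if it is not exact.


FCFS order (as given): [8, 14, 13]
Waiting times:
  Job 1: wait = 0
  Job 2: wait = 8
  Job 3: wait = 22
Sum of waiting times = 30
Average waiting time = 30/3 = 10.0

10.0


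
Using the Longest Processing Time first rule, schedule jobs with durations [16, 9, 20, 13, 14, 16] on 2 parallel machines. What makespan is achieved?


Sort jobs in decreasing order (LPT): [20, 16, 16, 14, 13, 9]
Assign each job to the least loaded machine:
  Machine 1: jobs [20, 14, 9], load = 43
  Machine 2: jobs [16, 16, 13], load = 45
Makespan = max load = 45

45


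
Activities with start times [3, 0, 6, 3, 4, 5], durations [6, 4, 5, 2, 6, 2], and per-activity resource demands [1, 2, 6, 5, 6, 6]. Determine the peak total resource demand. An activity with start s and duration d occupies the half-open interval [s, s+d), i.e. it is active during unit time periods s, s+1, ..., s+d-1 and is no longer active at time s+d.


Each activity i is active on [start_i, start_i + duration_i).
Compute total resource usage per time slot:
  t=0: active resources = [2], total = 2
  t=1: active resources = [2], total = 2
  t=2: active resources = [2], total = 2
  t=3: active resources = [1, 2, 5], total = 8
  t=4: active resources = [1, 5, 6], total = 12
  t=5: active resources = [1, 6, 6], total = 13
  t=6: active resources = [1, 6, 6, 6], total = 19
  t=7: active resources = [1, 6, 6], total = 13
  t=8: active resources = [1, 6, 6], total = 13
  t=9: active resources = [6, 6], total = 12
  t=10: active resources = [6], total = 6
Peak resource demand = 19

19


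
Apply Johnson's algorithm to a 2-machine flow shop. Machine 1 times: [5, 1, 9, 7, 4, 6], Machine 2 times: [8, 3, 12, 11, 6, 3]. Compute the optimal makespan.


Apply Johnson's rule:
  Group 1 (a <= b): [(2, 1, 3), (5, 4, 6), (1, 5, 8), (4, 7, 11), (3, 9, 12)]
  Group 2 (a > b): [(6, 6, 3)]
Optimal job order: [2, 5, 1, 4, 3, 6]
Schedule:
  Job 2: M1 done at 1, M2 done at 4
  Job 5: M1 done at 5, M2 done at 11
  Job 1: M1 done at 10, M2 done at 19
  Job 4: M1 done at 17, M2 done at 30
  Job 3: M1 done at 26, M2 done at 42
  Job 6: M1 done at 32, M2 done at 45
Makespan = 45

45


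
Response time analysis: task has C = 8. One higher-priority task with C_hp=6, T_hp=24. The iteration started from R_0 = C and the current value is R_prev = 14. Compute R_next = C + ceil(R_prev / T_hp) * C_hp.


R_next = C + ceil(R_prev / T_hp) * C_hp
ceil(14 / 24) = ceil(0.5833) = 1
Interference = 1 * 6 = 6
R_next = 8 + 6 = 14
R_next = R_prev, so the iteration has converged (response time = 14).

14


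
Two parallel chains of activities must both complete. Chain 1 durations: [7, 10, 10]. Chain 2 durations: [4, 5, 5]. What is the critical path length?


Path A total = 7 + 10 + 10 = 27
Path B total = 4 + 5 + 5 = 14
Critical path = longest path = max(27, 14) = 27

27


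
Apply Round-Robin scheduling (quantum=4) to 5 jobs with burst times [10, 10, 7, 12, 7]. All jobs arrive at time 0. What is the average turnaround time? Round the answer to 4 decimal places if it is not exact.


Time quantum = 4
Execution trace:
  J1 runs 4 units, time = 4
  J2 runs 4 units, time = 8
  J3 runs 4 units, time = 12
  J4 runs 4 units, time = 16
  J5 runs 4 units, time = 20
  J1 runs 4 units, time = 24
  J2 runs 4 units, time = 28
  J3 runs 3 units, time = 31
  J4 runs 4 units, time = 35
  J5 runs 3 units, time = 38
  J1 runs 2 units, time = 40
  J2 runs 2 units, time = 42
  J4 runs 4 units, time = 46
Finish times: [40, 42, 31, 46, 38]
Average turnaround = 197/5 = 39.4

39.4


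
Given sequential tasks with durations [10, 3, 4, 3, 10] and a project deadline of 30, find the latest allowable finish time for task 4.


LF(activity 4) = deadline - sum of successor durations
Successors: activities 5 through 5 with durations [10]
Sum of successor durations = 10
LF = 30 - 10 = 20

20


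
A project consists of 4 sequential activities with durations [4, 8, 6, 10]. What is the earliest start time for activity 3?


Activity 3 starts after activities 1 through 2 complete.
Predecessor durations: [4, 8]
ES = 4 + 8 = 12

12


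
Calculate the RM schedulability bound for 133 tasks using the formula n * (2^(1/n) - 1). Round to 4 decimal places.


Compute 2^(1/133) = 1.0052252371
Subtract 1: 1.0052252371 - 1 = 0.0052252371
Multiply by n: 133 * 0.0052252371 = 0.6949565343
Round to 4 dp: 0.6950

0.6950


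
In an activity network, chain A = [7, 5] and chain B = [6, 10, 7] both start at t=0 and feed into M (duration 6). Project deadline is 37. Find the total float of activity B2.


Forward pass: ES(B2) = sum of predecessors on chain B = 6
EF = ES + duration = 6 + 10 = 16
Backward pass: LF(M) = deadline = 37; LS(M) = 37 - 6 = 31
LF(B2) = LS(M) - sum(successors on chain B) = 31 - 7 = 24
LS = LF - duration = 24 - 10 = 14
Total float = LS - ES = 14 - 6 = 8

8


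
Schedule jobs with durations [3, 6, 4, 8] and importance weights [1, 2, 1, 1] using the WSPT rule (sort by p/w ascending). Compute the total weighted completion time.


Compute p/w ratios and sort ascending (WSPT): [(3, 1), (6, 2), (4, 1), (8, 1)]
Compute weighted completion times:
  Job (p=3,w=1): C=3, w*C=1*3=3
  Job (p=6,w=2): C=9, w*C=2*9=18
  Job (p=4,w=1): C=13, w*C=1*13=13
  Job (p=8,w=1): C=21, w*C=1*21=21
Total weighted completion time = 55

55


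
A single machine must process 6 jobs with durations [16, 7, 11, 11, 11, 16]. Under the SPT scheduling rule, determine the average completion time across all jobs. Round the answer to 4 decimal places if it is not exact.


Sort jobs by processing time (SPT order): [7, 11, 11, 11, 16, 16]
Compute completion times sequentially:
  Job 1: processing = 7, completes at 7
  Job 2: processing = 11, completes at 18
  Job 3: processing = 11, completes at 29
  Job 4: processing = 11, completes at 40
  Job 5: processing = 16, completes at 56
  Job 6: processing = 16, completes at 72
Sum of completion times = 222
Average completion time = 222/6 = 37.0

37.0
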